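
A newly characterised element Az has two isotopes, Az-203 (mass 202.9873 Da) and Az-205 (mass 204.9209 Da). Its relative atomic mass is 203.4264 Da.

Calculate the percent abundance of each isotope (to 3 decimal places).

Az-203: 77.291%, Az-205: 22.709%

Writing the weighted mean with unknown fraction x of Az-203:
202.9873·x + 204.9209·(1 − x) = 203.4264
(202.9873 − 204.9209)·x = 203.4264 − 204.9209
x = -1.4945 / -1.9336 = 0.77291 → 77.291% Az-203, 22.709% Az-205.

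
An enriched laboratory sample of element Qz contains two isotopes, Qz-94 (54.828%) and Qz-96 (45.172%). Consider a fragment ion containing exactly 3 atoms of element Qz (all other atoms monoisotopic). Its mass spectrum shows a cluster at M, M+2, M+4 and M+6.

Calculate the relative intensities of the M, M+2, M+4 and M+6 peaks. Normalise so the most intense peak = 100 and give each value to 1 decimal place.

Expanding (0.54828 + 0.45172)^3:
P(M) = 0.54828^3 = 0.164819
P(M+2) = 3 × 0.54828^2 × 0.45172^1 = 0.407376
P(M+4) = 3 × 0.54828^1 × 0.45172^2 = 0.335631
P(M+6) = 0.45172^3 = 0.092174
The M+2 peak is largest (0.407376); scaling to 100 gives 40.5 : 100.0 : 82.4 : 22.6.

40.5 : 100.0 : 82.4 : 22.6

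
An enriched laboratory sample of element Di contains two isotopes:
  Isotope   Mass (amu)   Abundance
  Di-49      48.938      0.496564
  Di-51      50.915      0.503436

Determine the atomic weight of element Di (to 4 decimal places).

49.9333 amu

The abundance-weighted mean is 0.496564 × 48.938 + 0.503436 × 50.915
= 24.30085 + 25.63244 = 49.93329 amu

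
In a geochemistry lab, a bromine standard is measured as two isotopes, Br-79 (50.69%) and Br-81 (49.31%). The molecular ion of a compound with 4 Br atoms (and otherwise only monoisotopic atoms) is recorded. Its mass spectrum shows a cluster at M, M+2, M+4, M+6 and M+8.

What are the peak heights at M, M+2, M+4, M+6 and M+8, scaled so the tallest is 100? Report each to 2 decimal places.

Expanding (0.5069 + 0.4931)^4:
P(M) = 0.5069^4 = 0.066022
P(M+2) = 4 × 0.5069^3 × 0.4931^1 = 0.256899
P(M+4) = 6 × 0.5069^2 × 0.4931^2 = 0.374857
P(M+6) = 4 × 0.5069^1 × 0.4931^3 = 0.243101
P(M+8) = 0.4931^4 = 0.059121
The M+4 peak is largest (0.374857); scaling to 100 gives 17.61 : 68.53 : 100.00 : 64.85 : 15.77.

17.61 : 68.53 : 100.00 : 64.85 : 15.77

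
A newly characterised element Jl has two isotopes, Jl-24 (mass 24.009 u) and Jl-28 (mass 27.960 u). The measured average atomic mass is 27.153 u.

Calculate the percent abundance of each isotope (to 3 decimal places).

Jl-24: 20.425%, Jl-28: 79.575%

With x = fraction of Jl-24 (so Jl-28 is 1 − x):
24.009·x + 27.960·(1 − x) = 27.153
(24.009 − 27.960)·x = 27.153 − 27.960
x = -0.807 / -3.951 = 0.20425 → 20.425% Jl-24, 79.575% Jl-28.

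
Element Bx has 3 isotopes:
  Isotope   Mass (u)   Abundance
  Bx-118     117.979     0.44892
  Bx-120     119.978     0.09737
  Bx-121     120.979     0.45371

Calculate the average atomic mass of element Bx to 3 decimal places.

Ar = Σ fᵢ·mᵢ = 0.44892 × 117.979 + 0.09737 × 119.978 + 0.45371 × 120.979
= 52.9631 + 11.6823 + 54.8894 = 119.5348 u

119.535 u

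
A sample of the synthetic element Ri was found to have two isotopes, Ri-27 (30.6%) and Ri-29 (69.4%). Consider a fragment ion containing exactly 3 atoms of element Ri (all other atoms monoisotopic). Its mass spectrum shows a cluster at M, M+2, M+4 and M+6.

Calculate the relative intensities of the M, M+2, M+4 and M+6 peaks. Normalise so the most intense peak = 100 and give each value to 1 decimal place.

The 3 Ri atoms are independent, so intensities follow the terms of (0.306 + 0.694)^3.
P(M) = 0.306^3 = 0.028653
P(M+2) = 3 × 0.306^2 × 0.694^1 = 0.194950
P(M+4) = 3 × 0.306^1 × 0.694^2 = 0.442142
P(M+6) = 0.694^3 = 0.334255
The M+4 peak is largest (0.442142); scaling to 100 gives 6.5 : 44.1 : 100.0 : 75.6.

6.5 : 44.1 : 100.0 : 75.6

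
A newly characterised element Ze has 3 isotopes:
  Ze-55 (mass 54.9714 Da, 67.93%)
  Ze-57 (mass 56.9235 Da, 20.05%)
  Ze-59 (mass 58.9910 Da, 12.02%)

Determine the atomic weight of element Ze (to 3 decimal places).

55.846 Da

The abundance-weighted mean is 0.6793 × 54.9714 + 0.2005 × 56.9235 + 0.1202 × 58.9910
= 37.34207 + 11.41316 + 7.09072 = 55.84595 Da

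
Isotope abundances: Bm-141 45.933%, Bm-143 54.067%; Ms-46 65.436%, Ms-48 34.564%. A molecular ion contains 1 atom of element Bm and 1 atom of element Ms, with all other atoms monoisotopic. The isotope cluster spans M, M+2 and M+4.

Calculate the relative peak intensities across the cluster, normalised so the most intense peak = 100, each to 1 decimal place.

58.6 : 100.0 : 36.5

Element Bm pattern (n=1): 0.45933 : 0.54067
Element Ms pattern (n=1): 0.65436 : 0.34564
Convolve the two distributions (both contribute in 2-u steps):
  M: 0.45933×0.65436 = 0.300567
  M+2: 0.45933×0.34564 + 0.54067×0.65436 = 0.512556
  M+4: 0.54067×0.34564 = 0.186877
Scale to base peak (0.512556) = 100: 58.6 : 100.0 : 36.5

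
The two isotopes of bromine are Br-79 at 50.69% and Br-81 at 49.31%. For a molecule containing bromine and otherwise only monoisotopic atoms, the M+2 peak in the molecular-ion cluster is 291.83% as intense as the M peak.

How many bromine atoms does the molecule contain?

3

With n Br atoms, P(M+2)/P(M) = C(n,1)·p^(n−1)q / p^n = n·q/p = n · 0.4931/0.5069.
n = 2.9183 × 0.5069/0.4931 = 3.00 ≈ 3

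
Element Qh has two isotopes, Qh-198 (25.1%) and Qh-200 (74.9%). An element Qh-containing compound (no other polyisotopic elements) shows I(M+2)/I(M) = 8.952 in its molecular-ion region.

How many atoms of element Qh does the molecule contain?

For n independent Qh atoms, I(M+2)/I(M) = n · (abundance Qh-200) / (abundance Qh-198) = n · 0.749/0.251.
n = 8.952 × 0.251/0.749 = 3.00 ≈ 3

3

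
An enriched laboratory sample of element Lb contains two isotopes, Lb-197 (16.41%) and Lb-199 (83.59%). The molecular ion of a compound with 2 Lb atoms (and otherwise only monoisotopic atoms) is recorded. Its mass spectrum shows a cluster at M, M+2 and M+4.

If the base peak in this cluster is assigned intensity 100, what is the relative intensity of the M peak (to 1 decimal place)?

(0.1641 + 0.8359)^2 gives M 0.0269, M+2 0.2743, M+4 0.6987; the largest is M+4.
P(M+4) = C(2,2) × 0.1641^0 × 0.8359^2 = 1 × 1.0000 × 0.69872881 = 0.698729 (base)
P(M) = C(2,0) × 0.1641^2 × 0.8359^0 = 1 × 0.02692881 × 1.0000 = 0.026929
Relative intensity = 0.026929 / 0.698729 × 100 = 3.9

3.9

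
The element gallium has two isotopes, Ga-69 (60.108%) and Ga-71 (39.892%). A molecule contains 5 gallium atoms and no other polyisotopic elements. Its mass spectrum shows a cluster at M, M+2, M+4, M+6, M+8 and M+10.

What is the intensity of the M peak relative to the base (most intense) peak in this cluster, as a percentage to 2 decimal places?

22.70%

Binomial terms of (0.60108 + 0.39892)^5: M 0.0785, M+2 0.2604, M+4 0.3456, M+6 0.2294, M+8 0.0761, M+10 0.0101 → M+4 is the base peak.
P(M+4) = C(5,2) × 0.60108^3 × 0.39892^2 = 10 × 0.2171685 × 0.15913717 = 0.345596 (base)
P(M) = C(5,0) × 0.60108^5 × 0.39892^0 = 1 × 0.07846236 × 1.0000 = 0.078462
Relative intensity = 0.078462 / 0.345596 × 100 = 22.70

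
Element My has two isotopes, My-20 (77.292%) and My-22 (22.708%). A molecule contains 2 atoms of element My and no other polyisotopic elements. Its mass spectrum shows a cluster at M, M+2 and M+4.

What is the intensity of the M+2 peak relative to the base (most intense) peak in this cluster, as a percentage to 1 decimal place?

58.8%

Term probabilities: M 0.5974, M+2 0.3510, M+4 0.0516. Base peak = M.
P(M) = C(2,0) × 0.77292^2 × 0.22708^0 = 1 × 0.59740533 × 1.0000 = 0.597405 (base)
P(M+2) = C(2,1) × 0.77292^1 × 0.22708^1 = 2 × 0.77292 × 0.22708 = 0.351029
Relative intensity = 0.351029 / 0.597405 × 100 = 58.8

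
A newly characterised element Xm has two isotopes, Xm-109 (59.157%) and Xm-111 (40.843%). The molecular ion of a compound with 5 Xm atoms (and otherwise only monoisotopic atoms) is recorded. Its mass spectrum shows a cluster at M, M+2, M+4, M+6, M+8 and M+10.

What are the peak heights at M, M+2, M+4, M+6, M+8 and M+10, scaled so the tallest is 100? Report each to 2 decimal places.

20.98 : 72.42 : 100.00 : 69.04 : 23.83 : 3.29

Expanding (0.59157 + 0.40843)^5:
P(M) = 0.59157^5 = 0.072449
P(M+2) = 5 × 0.59157^4 × 0.40843^1 = 0.250099
P(M+4) = 10 × 0.59157^3 × 0.40843^2 = 0.345345
P(M+6) = 10 × 0.59157^2 × 0.40843^3 = 0.238432
P(M+8) = 5 × 0.59157^1 × 0.40843^4 = 0.082309
P(M+10) = 0.40843^5 = 0.011365
The M+4 peak is largest (0.345345); scaling to 100 gives 20.98 : 72.42 : 100.00 : 69.04 : 23.83 : 3.29.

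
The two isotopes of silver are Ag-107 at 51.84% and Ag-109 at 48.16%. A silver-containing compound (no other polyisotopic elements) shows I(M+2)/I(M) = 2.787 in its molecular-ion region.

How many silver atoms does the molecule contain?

The M+2/M ratio from n Ag atoms is n · q/p = n · 0.4816/0.5184.
n = 2.787 × 0.5184/0.4816 = 3.00 ≈ 3

3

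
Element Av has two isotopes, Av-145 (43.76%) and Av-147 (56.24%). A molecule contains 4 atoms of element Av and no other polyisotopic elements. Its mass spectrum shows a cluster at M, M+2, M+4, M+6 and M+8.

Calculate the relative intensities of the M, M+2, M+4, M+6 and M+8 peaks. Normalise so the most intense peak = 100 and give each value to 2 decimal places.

Each Av atom is independently Av-145 (p = 0.4376) or Av-147 (q = 0.5624); the cluster is the binomial expansion (p + q)^4.
P(M) = 0.4376^4 = 0.036670
P(M+2) = 4 × 0.4376^3 × 0.5624^1 = 0.188511
P(M+4) = 6 × 0.4376^2 × 0.5624^2 = 0.363410
P(M+6) = 4 × 0.4376^1 × 0.5624^3 = 0.311367
P(M+8) = 0.5624^4 = 0.100042
The M+4 peak is largest (0.363410); scaling to 100 gives 10.09 : 51.87 : 100.00 : 85.68 : 27.53.

10.09 : 51.87 : 100.00 : 85.68 : 27.53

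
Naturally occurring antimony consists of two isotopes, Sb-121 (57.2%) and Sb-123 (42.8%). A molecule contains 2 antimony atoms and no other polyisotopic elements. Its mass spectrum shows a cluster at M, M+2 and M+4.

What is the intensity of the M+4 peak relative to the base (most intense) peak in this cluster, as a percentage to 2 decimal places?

37.41%

(0.572 + 0.428)^2 gives M 0.3272, M+2 0.4896, M+4 0.1832; the largest is M+2.
P(M+2) = C(2,1) × 0.572^1 × 0.428^1 = 2 × 0.5720 × 0.4280 = 0.489632 (base)
P(M+4) = C(2,2) × 0.572^0 × 0.428^2 = 1 × 1.0000 × 0.183184 = 0.183184
Relative intensity = 0.183184 / 0.489632 × 100 = 37.41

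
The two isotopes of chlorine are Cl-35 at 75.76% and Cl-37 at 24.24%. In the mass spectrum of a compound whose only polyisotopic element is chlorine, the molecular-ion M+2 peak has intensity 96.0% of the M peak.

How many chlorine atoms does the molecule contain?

With n Cl atoms, P(M+2)/P(M) = C(n,1)·p^(n−1)q / p^n = n·q/p = n · 0.2424/0.7576.
n = 0.960 × 0.7576/0.2424 = 3.00 ≈ 3

3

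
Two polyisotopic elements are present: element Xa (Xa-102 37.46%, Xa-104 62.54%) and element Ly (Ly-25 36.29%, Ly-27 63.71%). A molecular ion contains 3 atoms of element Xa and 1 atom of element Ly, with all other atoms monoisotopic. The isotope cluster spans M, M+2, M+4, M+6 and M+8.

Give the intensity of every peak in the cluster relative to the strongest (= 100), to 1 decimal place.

5.2 : 35.0 : 88.7 : 100.0 : 42.3

Element Xa pattern (n=3): 0.0525658 : 0.26327807 : 0.43954645 : 0.24460968
Element Ly pattern (n=1): 0.3629 : 0.6371
Convolve the two distributions (both contribute in 2-u steps):
  M: 0.0525658×0.3629 = 0.019076
  M+2: 0.0525658×0.6371 + 0.26327807×0.3629 = 0.129033
  M+4: 0.26327807×0.6371 + 0.43954645×0.3629 = 0.327246
  M+6: 0.43954645×0.6371 + 0.24460968×0.3629 = 0.368804
  M+8: 0.24460968×0.6371 = 0.155841
Scale to base peak (0.368804) = 100: 5.2 : 35.0 : 88.7 : 100.0 : 42.3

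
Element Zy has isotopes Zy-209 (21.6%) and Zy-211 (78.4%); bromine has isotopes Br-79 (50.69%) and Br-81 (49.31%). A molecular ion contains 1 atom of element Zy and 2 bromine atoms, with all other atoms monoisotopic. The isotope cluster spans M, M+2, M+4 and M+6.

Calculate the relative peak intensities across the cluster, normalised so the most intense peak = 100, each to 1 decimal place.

Element Zy pattern (n=1): 0.2160 : 0.7840
Bromine pattern (n=2): 0.25694761 : 0.49990478 : 0.24314761
Convolve the two distributions (both contribute in 2-u steps):
  M: 0.2160×0.25694761 = 0.055501
  M+2: 0.2160×0.49990478 + 0.7840×0.25694761 = 0.309426
  M+4: 0.2160×0.24314761 + 0.7840×0.49990478 = 0.444445
  M+6: 0.7840×0.24314761 = 0.190628
Scale to base peak (0.444445) = 100: 12.5 : 69.6 : 100.0 : 42.9

12.5 : 69.6 : 100.0 : 42.9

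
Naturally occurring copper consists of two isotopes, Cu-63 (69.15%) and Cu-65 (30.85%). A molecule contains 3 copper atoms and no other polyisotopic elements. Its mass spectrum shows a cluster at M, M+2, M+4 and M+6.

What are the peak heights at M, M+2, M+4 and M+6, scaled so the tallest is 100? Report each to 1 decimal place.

Expanding (0.6915 + 0.3085)^3:
P(M) = 0.6915^3 = 0.330656
P(M+2) = 3 × 0.6915^2 × 0.3085^1 = 0.442548
P(M+4) = 3 × 0.6915^1 × 0.3085^2 = 0.197435
P(M+6) = 0.3085^3 = 0.029361
The M+2 peak is largest (0.442548); scaling to 100 gives 74.7 : 100.0 : 44.6 : 6.6.

74.7 : 100.0 : 44.6 : 6.6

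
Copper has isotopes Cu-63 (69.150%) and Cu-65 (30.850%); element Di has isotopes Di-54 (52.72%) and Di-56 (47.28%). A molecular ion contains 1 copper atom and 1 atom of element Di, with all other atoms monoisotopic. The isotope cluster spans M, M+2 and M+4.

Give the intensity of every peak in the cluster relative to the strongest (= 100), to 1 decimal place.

Copper pattern (n=1): 0.6915 : 0.3085
Element Di pattern (n=1): 0.5272 : 0.4728
Convolve the two distributions (both contribute in 2-u steps):
  M: 0.6915×0.5272 = 0.364559
  M+2: 0.6915×0.4728 + 0.3085×0.5272 = 0.489582
  M+4: 0.3085×0.4728 = 0.145859
Scale to base peak (0.489582) = 100: 74.5 : 100.0 : 29.8

74.5 : 100.0 : 29.8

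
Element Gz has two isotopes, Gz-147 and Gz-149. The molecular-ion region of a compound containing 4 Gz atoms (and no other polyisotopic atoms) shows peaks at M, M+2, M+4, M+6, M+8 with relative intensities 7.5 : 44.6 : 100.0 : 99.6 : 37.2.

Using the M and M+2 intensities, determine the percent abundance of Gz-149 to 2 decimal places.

59.79%

Write p for the Gz-147 fraction. I(M+2)/I(M) = [C(4,1)·p^3·(1−p)] / p^4 = 4·(1−p)/p = 44.6/7.5 = 5.9467
(1−p)/p = 5.9467/4 = 1.4867  ⇒  p = 1/(1 + 1.4867) = 0.4021
Gz-147: 40.21%, Gz-149: 59.79%.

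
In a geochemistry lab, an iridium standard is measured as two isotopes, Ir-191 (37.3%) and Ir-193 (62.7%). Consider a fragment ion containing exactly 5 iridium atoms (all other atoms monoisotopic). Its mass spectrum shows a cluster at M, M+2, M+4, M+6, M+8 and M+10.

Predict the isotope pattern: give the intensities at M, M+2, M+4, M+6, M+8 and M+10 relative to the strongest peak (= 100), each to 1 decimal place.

2.1 : 17.7 : 59.5 : 100.0 : 84.0 : 28.3

Expanding (0.373 + 0.627)^5:
P(M) = 0.373^5 = 0.007220
P(M+2) = 5 × 0.373^4 × 0.627^1 = 0.060684
P(M+4) = 10 × 0.373^3 × 0.627^2 = 0.204015
P(M+6) = 10 × 0.373^2 × 0.627^3 = 0.342942
P(M+8) = 5 × 0.373^1 × 0.627^4 = 0.288237
P(M+10) = 0.627^5 = 0.096903
The M+6 peak is largest (0.342942); scaling to 100 gives 2.1 : 17.7 : 59.5 : 100.0 : 84.0 : 28.3.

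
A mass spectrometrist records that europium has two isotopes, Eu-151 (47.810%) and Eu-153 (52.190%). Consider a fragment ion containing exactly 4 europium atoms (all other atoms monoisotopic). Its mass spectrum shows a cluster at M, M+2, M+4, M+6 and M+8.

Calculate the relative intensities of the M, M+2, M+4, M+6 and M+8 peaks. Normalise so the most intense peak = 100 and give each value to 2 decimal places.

Expanding (0.47810 + 0.52190)^4:
P(M) = 0.47810^4 = 0.052249
P(M+2) = 4 × 0.47810^3 × 0.52190^1 = 0.228141
P(M+4) = 6 × 0.47810^2 × 0.52190^2 = 0.373563
P(M+6) = 4 × 0.47810^1 × 0.52190^3 = 0.271857
P(M+8) = 0.52190^4 = 0.074191
The M+4 peak is largest (0.373563); scaling to 100 gives 13.99 : 61.07 : 100.00 : 72.77 : 19.86.

13.99 : 61.07 : 100.00 : 72.77 : 19.86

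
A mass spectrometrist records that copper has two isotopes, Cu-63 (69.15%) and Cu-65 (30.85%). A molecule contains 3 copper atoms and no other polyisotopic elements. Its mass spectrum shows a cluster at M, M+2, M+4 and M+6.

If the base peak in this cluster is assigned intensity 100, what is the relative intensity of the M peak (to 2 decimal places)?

(0.6915 + 0.3085)^3 gives M 0.3307, M+2 0.4425, M+4 0.1974, M+6 0.0294; the largest is M+2.
P(M+2) = C(3,1) × 0.6915^2 × 0.3085^1 = 3 × 0.47817225 × 0.3085 = 0.442548 (base)
P(M) = C(3,0) × 0.6915^3 × 0.3085^0 = 1 × 0.33065611 × 1.0000 = 0.330656
Relative intensity = 0.330656 / 0.442548 × 100 = 74.72

74.72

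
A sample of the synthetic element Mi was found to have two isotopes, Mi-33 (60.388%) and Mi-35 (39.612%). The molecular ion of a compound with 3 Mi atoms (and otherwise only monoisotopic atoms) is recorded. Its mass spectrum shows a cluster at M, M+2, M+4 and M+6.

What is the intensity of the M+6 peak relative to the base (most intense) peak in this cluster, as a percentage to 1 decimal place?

(0.60388 + 0.39612)^3 gives M 0.2202, M+2 0.4334, M+4 0.2843, M+6 0.0622; the largest is M+2.
P(M+2) = C(3,1) × 0.60388^2 × 0.39612^1 = 3 × 0.36467105 × 0.39612 = 0.433360 (base)
P(M+6) = C(3,3) × 0.60388^0 × 0.39612^3 = 1 × 1.0000 × 0.06215561 = 0.062156
Relative intensity = 0.062156 / 0.433360 × 100 = 14.3

14.3%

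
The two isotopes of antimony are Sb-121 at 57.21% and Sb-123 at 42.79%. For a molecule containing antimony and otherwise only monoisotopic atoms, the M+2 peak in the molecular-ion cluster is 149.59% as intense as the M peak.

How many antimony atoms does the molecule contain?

The M+2/M ratio from n Sb atoms is n · q/p = n · 0.4279/0.5721.
n = 1.4959 × 0.5721/0.4279 = 2.00 ≈ 2

2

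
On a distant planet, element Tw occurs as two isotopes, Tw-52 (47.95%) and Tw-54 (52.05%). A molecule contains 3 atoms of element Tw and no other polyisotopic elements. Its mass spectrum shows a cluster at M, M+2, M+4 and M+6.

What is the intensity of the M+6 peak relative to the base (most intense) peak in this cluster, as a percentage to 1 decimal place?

Term probabilities: M 0.1102, M+2 0.3590, M+4 0.3897, M+6 0.1410. Base peak = M+4.
P(M+4) = C(3,2) × 0.4795^1 × 0.5205^2 = 3 × 0.4795 × 0.27092025 = 0.389719 (base)
P(M+6) = C(3,3) × 0.4795^0 × 0.5205^3 = 1 × 1.0000 × 0.14101399 = 0.141014
Relative intensity = 0.141014 / 0.389719 × 100 = 36.2

36.2%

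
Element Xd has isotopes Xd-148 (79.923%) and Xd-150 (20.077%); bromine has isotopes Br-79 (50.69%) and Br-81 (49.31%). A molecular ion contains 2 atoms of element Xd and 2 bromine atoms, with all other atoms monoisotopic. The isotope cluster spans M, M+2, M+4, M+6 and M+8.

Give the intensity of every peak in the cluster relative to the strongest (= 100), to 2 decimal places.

40.85 : 100.00 : 81.16 : 24.44 : 2.44

Element Xd pattern (n=2): 0.63876859 : 0.32092281 : 0.04030859
Bromine pattern (n=2): 0.25694761 : 0.49990478 : 0.24314761
Convolve the two distributions (both contribute in 2-u steps):
  M: 0.63876859×0.25694761 = 0.164130
  M+2: 0.63876859×0.49990478 + 0.32092281×0.25694761 = 0.401784
  M+4: 0.63876859×0.24314761 + 0.32092281×0.49990478 + 0.04030859×0.25694761 = 0.326103
  M+6: 0.32092281×0.24314761 + 0.04030859×0.49990478 = 0.098182
  M+8: 0.04030859×0.24314761 = 0.009801
Scale to base peak (0.401784) = 100: 40.85 : 100.00 : 81.16 : 24.44 : 2.44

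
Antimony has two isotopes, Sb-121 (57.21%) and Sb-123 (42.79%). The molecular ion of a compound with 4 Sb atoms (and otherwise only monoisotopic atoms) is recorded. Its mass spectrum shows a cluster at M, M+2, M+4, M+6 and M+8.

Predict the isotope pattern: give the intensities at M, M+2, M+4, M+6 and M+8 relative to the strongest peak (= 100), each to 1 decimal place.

Expanding (0.5721 + 0.4279)^4:
P(M) = 0.5721^4 = 0.107124
P(M+2) = 4 × 0.5721^3 × 0.4279^1 = 0.320493
P(M+4) = 6 × 0.5721^2 × 0.4279^2 = 0.359567
P(M+6) = 4 × 0.5721^1 × 0.4279^3 = 0.179291
P(M+8) = 0.4279^4 = 0.033525
The M+4 peak is largest (0.359567); scaling to 100 gives 29.8 : 89.1 : 100.0 : 49.9 : 9.3.

29.8 : 89.1 : 100.0 : 49.9 : 9.3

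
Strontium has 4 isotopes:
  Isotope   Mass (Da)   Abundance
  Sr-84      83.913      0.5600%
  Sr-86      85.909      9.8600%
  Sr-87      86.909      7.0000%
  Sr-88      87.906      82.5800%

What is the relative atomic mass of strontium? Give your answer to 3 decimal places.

The abundance-weighted mean is 0.005600 × 83.913 + 0.098600 × 85.909 + 0.070000 × 86.909 + 0.825800 × 87.906
= 0.4699 + 8.4706 + 6.0836 + 72.5928 = 87.6169 Da

87.617 Da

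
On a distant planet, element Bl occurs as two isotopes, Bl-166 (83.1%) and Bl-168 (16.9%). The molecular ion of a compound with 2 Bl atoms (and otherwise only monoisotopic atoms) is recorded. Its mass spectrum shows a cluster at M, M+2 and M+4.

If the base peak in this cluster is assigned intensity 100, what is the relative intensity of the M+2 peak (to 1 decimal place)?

40.7

Binomial terms of (0.831 + 0.169)^2: M 0.6906, M+2 0.2809, M+4 0.0286 → M is the base peak.
P(M) = C(2,0) × 0.831^2 × 0.169^0 = 1 × 0.690561 × 1.0000 = 0.690561 (base)
P(M+2) = C(2,1) × 0.831^1 × 0.169^1 = 2 × 0.8310 × 0.1690 = 0.280878
Relative intensity = 0.280878 / 0.690561 × 100 = 40.7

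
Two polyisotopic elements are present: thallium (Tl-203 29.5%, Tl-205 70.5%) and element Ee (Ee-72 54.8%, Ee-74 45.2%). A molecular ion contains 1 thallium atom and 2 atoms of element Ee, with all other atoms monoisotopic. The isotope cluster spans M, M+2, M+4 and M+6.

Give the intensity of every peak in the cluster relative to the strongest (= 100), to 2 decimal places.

Thallium pattern (n=1): 0.2950 : 0.7050
Element Ee pattern (n=2): 0.300304 : 0.495392 : 0.204304
Convolve the two distributions (both contribute in 2-u steps):
  M: 0.2950×0.300304 = 0.088590
  M+2: 0.2950×0.495392 + 0.7050×0.300304 = 0.357855
  M+4: 0.2950×0.204304 + 0.7050×0.495392 = 0.409521
  M+6: 0.7050×0.204304 = 0.144034
Scale to base peak (0.409521) = 100: 21.63 : 87.38 : 100.00 : 35.17

21.63 : 87.38 : 100.00 : 35.17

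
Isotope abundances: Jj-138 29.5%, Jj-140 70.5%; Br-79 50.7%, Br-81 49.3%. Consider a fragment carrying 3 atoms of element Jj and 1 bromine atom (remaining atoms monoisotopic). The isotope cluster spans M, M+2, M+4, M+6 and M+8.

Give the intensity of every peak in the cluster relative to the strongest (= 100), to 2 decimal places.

Element Jj pattern (n=3): 0.02567237 : 0.18405787 : 0.43986713 : 0.35040263
Bromine pattern (n=1): 0.5070 : 0.4930
Convolve the two distributions (both contribute in 2-u steps):
  M: 0.02567237×0.5070 = 0.013016
  M+2: 0.02567237×0.4930 + 0.18405787×0.5070 = 0.105974
  M+4: 0.18405787×0.4930 + 0.43986713×0.5070 = 0.313753
  M+6: 0.43986713×0.4930 + 0.35040263×0.5070 = 0.394509
  M+8: 0.35040263×0.4930 = 0.172748
Scale to base peak (0.394509) = 100: 3.30 : 26.86 : 79.53 : 100.00 : 43.79

3.30 : 26.86 : 79.53 : 100.00 : 43.79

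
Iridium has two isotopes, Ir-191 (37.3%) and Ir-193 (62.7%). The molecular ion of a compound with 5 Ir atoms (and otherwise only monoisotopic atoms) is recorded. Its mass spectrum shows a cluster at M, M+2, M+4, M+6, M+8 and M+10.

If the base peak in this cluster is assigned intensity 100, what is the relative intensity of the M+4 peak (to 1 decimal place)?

(0.373 + 0.627)^5 gives M 0.0072, M+2 0.0607, M+4 0.2040, M+6 0.3429, M+8 0.2882, M+10 0.0969; the largest is M+6.
P(M+6) = C(5,3) × 0.373^2 × 0.627^3 = 10 × 0.139129 × 0.24649188 = 0.342942 (base)
P(M+4) = C(5,2) × 0.373^3 × 0.627^2 = 10 × 0.05189512 × 0.393129 = 0.204015
Relative intensity = 0.204015 / 0.342942 × 100 = 59.5

59.5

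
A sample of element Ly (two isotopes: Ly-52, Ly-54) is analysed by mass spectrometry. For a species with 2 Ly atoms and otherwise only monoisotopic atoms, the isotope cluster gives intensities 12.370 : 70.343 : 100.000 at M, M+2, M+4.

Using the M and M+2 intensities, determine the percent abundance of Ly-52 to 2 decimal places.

Write p for the Ly-52 fraction. I(M+2)/I(M) = [C(2,1)·p^1·(1−p)] / p^2 = 2·(1−p)/p = 70.343/12.370 = 5.6866
(1−p)/p = 5.6866/2 = 2.8433  ⇒  p = 1/(1 + 2.8433) = 0.2602
Ly-52: 26.02%, Ly-54: 73.98%.

26.02%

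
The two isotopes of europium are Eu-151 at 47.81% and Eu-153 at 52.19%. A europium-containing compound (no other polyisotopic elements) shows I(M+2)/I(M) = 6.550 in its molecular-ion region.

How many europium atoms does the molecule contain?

6

For n independent Eu atoms, I(M+2)/I(M) = n · (abundance Eu-153) / (abundance Eu-151) = n · 0.5219/0.4781.
n = 6.550 × 0.4781/0.5219 = 6.00 ≈ 6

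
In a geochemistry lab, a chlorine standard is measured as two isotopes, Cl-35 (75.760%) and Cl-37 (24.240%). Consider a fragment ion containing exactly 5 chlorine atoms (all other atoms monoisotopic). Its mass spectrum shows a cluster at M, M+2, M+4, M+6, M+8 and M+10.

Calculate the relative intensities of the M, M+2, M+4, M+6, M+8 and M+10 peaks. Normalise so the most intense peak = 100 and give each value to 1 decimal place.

62.5 : 100.0 : 64.0 : 20.5 : 3.3 : 0.2

Each Cl atom is independently Cl-35 (p = 0.75760) or Cl-37 (q = 0.24240); the cluster is the binomial expansion (p + q)^5.
P(M) = 0.75760^5 = 0.249574
P(M+2) = 5 × 0.75760^4 × 0.24240^1 = 0.399266
P(M+4) = 10 × 0.75760^3 × 0.24240^2 = 0.255497
P(M+6) = 10 × 0.75760^2 × 0.24240^3 = 0.081748
P(M+8) = 5 × 0.75760^1 × 0.24240^4 = 0.013078
P(M+10) = 0.24240^5 = 0.000837
The M+2 peak is largest (0.399266); scaling to 100 gives 62.5 : 100.0 : 64.0 : 20.5 : 3.3 : 0.2.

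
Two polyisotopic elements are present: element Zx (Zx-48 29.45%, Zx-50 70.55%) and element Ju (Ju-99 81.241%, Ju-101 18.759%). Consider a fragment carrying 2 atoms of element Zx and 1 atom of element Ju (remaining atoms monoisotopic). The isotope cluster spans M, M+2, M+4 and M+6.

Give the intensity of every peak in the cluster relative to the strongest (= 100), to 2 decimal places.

Element Zx pattern (n=2): 0.08673025 : 0.4155395 : 0.49773025
Element Ju pattern (n=1): 0.81241 : 0.18759
Convolve the two distributions (both contribute in 2-u steps):
  M: 0.08673025×0.81241 = 0.070461
  M+2: 0.08673025×0.18759 + 0.4155395×0.81241 = 0.353858
  M+4: 0.4155395×0.18759 + 0.49773025×0.81241 = 0.482312
  M+6: 0.49773025×0.18759 = 0.093369
Scale to base peak (0.482312) = 100: 14.61 : 73.37 : 100.00 : 19.36

14.61 : 73.37 : 100.00 : 19.36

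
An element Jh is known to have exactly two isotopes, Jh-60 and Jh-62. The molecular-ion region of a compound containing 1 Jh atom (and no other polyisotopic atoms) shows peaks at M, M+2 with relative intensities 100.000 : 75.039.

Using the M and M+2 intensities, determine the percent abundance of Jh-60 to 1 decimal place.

57.1%

If p is the fraction of Jh that is Jh-60, then I(M+2)/I(M) = [C(1,1)·p^0·(1−p)] / p^1 = 1·(1−p)/p = 75.039/100.000 = 0.7504
(1−p)/p = 0.7504/1 = 0.7504  ⇒  p = 1/(1 + 0.7504) = 0.5713
Jh-60: 57.1%, Jh-62: 42.9%.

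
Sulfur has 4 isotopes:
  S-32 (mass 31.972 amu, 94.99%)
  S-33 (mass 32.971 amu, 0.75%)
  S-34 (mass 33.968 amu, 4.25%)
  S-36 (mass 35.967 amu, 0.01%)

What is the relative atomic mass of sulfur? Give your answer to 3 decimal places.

Ar = Σ fᵢ·mᵢ = 0.9499 × 31.972 + 0.0075 × 32.971 + 0.0425 × 33.968 + 0.0001 × 35.967
= 30.3702 + 0.2473 + 1.4436 + 0.0036 = 32.0647 amu

32.065 amu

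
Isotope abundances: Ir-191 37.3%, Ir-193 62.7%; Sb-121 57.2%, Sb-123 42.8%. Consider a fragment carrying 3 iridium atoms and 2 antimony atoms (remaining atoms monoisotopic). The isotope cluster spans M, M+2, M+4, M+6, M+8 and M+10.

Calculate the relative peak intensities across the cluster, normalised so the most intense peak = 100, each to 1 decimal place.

Iridium pattern (n=3): 0.05189512 : 0.26170165 : 0.43991135 : 0.24649188
Antimony pattern (n=2): 0.327184 : 0.489632 : 0.183184
Convolve the two distributions (both contribute in 2-u steps):
  M: 0.05189512×0.327184 = 0.016979
  M+2: 0.05189512×0.489632 + 0.26170165×0.327184 = 0.111034
  M+4: 0.05189512×0.183184 + 0.26170165×0.489632 + 0.43991135×0.327184 = 0.281576
  M+6: 0.26170165×0.183184 + 0.43991135×0.489632 + 0.24649188×0.327184 = 0.343982
  M+8: 0.43991135×0.183184 + 0.24649188×0.489632 = 0.201275
  M+10: 0.24649188×0.183184 = 0.045153
Scale to base peak (0.343982) = 100: 4.9 : 32.3 : 81.9 : 100.0 : 58.5 : 13.1

4.9 : 32.3 : 81.9 : 100.0 : 58.5 : 13.1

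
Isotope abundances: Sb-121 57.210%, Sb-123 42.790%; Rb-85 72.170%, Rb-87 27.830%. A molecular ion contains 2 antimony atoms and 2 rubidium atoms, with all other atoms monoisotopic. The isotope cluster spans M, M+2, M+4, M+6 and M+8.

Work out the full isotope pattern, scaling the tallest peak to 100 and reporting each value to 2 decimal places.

Antimony pattern (n=2): 0.32729841 : 0.48960318 : 0.18309841
Rubidium pattern (n=2): 0.52085089 : 0.40169822 : 0.07745089
Convolve the two distributions (both contribute in 2-u steps):
  M: 0.32729841×0.52085089 = 0.170474
  M+2: 0.32729841×0.40169822 + 0.48960318×0.52085089 = 0.386485
  M+4: 0.32729841×0.07745089 + 0.48960318×0.40169822 + 0.18309841×0.52085089 = 0.317389
  M+6: 0.48960318×0.07745089 + 0.18309841×0.40169822 = 0.111471
  M+8: 0.18309841×0.07745089 = 0.014181
Scale to base peak (0.386485) = 100: 44.11 : 100.00 : 82.12 : 28.84 : 3.67

44.11 : 100.00 : 82.12 : 28.84 : 3.67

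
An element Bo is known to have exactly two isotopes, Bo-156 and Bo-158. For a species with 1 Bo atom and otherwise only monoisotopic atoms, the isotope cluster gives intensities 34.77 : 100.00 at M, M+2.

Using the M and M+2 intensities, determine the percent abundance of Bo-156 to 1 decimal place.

Let p = fractional abundance of Bo-156. I(M+2)/I(M) = [C(1,1)·p^0·(1−p)] / p^1 = 1·(1−p)/p = 100.00/34.77 = 2.8760
(1−p)/p = 2.8760/1 = 2.8760  ⇒  p = 1/(1 + 2.8760) = 0.2580
Bo-156: 25.8%, Bo-158: 74.2%.

25.8%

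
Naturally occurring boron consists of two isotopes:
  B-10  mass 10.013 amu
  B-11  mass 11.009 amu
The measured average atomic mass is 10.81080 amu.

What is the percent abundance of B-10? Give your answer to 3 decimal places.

19.900%

Let x be the fractional abundance of B-10; then B-11 has abundance 1 − x.
10.013·x + 11.009·(1 − x) = 10.81080
(10.013 − 11.009)·x = 10.81080 − 11.009
x = -0.19820 / -0.996 = 0.19900 → 19.900% B-10, 80.100% B-11.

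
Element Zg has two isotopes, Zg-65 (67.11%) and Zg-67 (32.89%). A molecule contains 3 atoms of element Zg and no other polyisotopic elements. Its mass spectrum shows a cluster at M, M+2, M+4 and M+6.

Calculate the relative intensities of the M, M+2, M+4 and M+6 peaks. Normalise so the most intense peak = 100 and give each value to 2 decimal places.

68.01 : 100.00 : 49.01 : 8.01

The 3 Zg atoms are independent, so intensities follow the terms of (0.6711 + 0.3289)^3.
P(M) = 0.6711^3 = 0.302247
P(M+2) = 3 × 0.6711^2 × 0.3289^1 = 0.444385
P(M+4) = 3 × 0.6711^1 × 0.3289^2 = 0.217789
P(M+6) = 0.3289^3 = 0.035579
The M+2 peak is largest (0.444385); scaling to 100 gives 68.01 : 100.00 : 49.01 : 8.01.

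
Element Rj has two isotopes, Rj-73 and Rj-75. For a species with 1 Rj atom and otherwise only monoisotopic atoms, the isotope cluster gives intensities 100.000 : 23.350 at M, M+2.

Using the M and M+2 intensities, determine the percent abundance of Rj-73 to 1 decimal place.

Let p = fractional abundance of Rj-73. I(M+2)/I(M) = [C(1,1)·p^0·(1−p)] / p^1 = 1·(1−p)/p = 23.350/100.000 = 0.2335
(1−p)/p = 0.2335/1 = 0.2335  ⇒  p = 1/(1 + 0.2335) = 0.8107
Rj-73: 81.1%, Rj-75: 18.9%.

81.1%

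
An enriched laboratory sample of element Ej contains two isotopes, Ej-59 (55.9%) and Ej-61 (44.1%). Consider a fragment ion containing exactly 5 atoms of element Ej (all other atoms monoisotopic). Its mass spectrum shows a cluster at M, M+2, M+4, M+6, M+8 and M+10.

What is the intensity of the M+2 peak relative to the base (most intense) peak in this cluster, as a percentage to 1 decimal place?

Term probabilities: M 0.0546, M+2 0.2153, M+4 0.3397, M+6 0.2680, M+8 0.1057, M+10 0.0167. Base peak = M+4.
P(M+4) = C(5,2) × 0.559^3 × 0.441^2 = 10 × 0.17467688 × 0.194481 = 0.339713 (base)
P(M+2) = C(5,1) × 0.559^4 × 0.441^1 = 5 × 0.09764438 × 0.4410 = 0.215306
Relative intensity = 0.215306 / 0.339713 × 100 = 63.4

63.4%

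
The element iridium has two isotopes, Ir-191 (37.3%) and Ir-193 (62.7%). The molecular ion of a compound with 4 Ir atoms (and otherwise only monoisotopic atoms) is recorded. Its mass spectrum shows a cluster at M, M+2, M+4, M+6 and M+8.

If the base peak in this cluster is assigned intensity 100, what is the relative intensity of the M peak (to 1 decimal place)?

5.3

(0.373 + 0.627)^4 gives M 0.0194, M+2 0.1302, M+4 0.3282, M+6 0.3678, M+8 0.1546; the largest is M+6.
P(M+6) = C(4,3) × 0.373^1 × 0.627^3 = 4 × 0.3730 × 0.24649188 = 0.367766 (base)
P(M) = C(4,0) × 0.373^4 × 0.627^0 = 1 × 0.01935688 × 1.0000 = 0.019357
Relative intensity = 0.019357 / 0.367766 × 100 = 5.3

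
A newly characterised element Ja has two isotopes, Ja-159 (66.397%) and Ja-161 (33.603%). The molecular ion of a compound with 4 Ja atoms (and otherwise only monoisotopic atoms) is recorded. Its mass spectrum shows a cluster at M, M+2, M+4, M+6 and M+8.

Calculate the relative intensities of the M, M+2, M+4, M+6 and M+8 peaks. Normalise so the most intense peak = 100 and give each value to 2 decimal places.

The 4 Ja atoms are independent, so intensities follow the terms of (0.66397 + 0.33603)^4.
P(M) = 0.66397^4 = 0.194354
P(M+2) = 4 × 0.66397^3 × 0.33603^1 = 0.393444
P(M+4) = 6 × 0.66397^2 × 0.33603^2 = 0.298679
P(M+6) = 4 × 0.66397^1 × 0.33603^3 = 0.100773
P(M+8) = 0.33603^4 = 0.012750
The M+2 peak is largest (0.393444); scaling to 100 gives 49.40 : 100.00 : 75.91 : 25.61 : 3.24.

49.40 : 100.00 : 75.91 : 25.61 : 3.24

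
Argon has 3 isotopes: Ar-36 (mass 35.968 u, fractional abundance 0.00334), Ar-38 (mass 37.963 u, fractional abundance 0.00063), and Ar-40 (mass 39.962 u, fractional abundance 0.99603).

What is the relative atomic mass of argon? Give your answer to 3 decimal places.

39.947 u

The abundance-weighted mean is 0.00334 × 35.968 + 0.00063 × 37.963 + 0.99603 × 39.962
= 0.1201 + 0.0239 + 39.8034 = 39.9474 u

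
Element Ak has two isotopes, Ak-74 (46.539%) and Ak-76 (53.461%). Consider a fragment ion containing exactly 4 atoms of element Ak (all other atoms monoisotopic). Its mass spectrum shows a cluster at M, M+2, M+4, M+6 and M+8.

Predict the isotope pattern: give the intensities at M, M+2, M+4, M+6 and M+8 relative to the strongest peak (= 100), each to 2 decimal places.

12.63 : 58.03 : 100.00 : 76.58 : 21.99

Expanding (0.46539 + 0.53461)^4:
P(M) = 0.46539^4 = 0.046910
P(M+2) = 4 × 0.46539^3 × 0.53461^1 = 0.215550
P(M+4) = 6 × 0.46539^2 × 0.53461^2 = 0.371415
P(M+6) = 4 × 0.46539^1 × 0.53461^3 = 0.284438
P(M+8) = 0.53461^4 = 0.081686
The M+4 peak is largest (0.371415); scaling to 100 gives 12.63 : 58.03 : 100.00 : 76.58 : 21.99.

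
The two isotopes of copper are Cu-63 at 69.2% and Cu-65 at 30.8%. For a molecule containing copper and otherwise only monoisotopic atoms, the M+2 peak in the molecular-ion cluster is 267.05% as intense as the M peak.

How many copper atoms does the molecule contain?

With n Cu atoms, P(M+2)/P(M) = C(n,1)·p^(n−1)q / p^n = n·q/p = n · 0.308/0.692.
n = 2.6705 × 0.692/0.308 = 6.00 ≈ 6

6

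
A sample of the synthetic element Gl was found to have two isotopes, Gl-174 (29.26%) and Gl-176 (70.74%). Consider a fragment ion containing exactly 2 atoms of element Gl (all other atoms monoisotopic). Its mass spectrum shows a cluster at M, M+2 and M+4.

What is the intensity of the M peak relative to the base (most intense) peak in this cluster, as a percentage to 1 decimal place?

17.1%

Term probabilities: M 0.0856, M+2 0.4140, M+4 0.5004. Base peak = M+4.
P(M+4) = C(2,2) × 0.2926^0 × 0.7074^2 = 1 × 1.0000 × 0.50041476 = 0.500415 (base)
P(M) = C(2,0) × 0.2926^2 × 0.7074^0 = 1 × 0.08561476 × 1.0000 = 0.085615
Relative intensity = 0.085615 / 0.500415 × 100 = 17.1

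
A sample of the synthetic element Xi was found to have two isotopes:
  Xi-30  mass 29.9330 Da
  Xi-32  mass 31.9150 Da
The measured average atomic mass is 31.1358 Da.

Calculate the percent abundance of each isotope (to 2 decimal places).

Xi-30: 39.31%, Xi-32: 60.69%

Writing the weighted mean with unknown fraction x of Xi-30:
29.9330·x + 31.9150·(1 − x) = 31.1358
(29.9330 − 31.9150)·x = 31.1358 − 31.9150
x = -0.7792 / -1.9820 = 0.39314 → 39.31% Xi-30, 60.69% Xi-32.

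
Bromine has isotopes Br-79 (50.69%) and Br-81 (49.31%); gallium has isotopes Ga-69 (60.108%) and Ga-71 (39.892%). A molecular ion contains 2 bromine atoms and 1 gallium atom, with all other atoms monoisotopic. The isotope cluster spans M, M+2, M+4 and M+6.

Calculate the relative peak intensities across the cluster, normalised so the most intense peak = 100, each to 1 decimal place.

38.3 : 100.0 : 85.8 : 24.1

Bromine pattern (n=2): 0.25694761 : 0.49990478 : 0.24314761
Gallium pattern (n=1): 0.60108 : 0.39892
Convolve the two distributions (both contribute in 2-u steps):
  M: 0.25694761×0.60108 = 0.154446
  M+2: 0.25694761×0.39892 + 0.49990478×0.60108 = 0.402984
  M+4: 0.49990478×0.39892 + 0.24314761×0.60108 = 0.345573
  M+6: 0.24314761×0.39892 = 0.096996
Scale to base peak (0.402984) = 100: 38.3 : 100.0 : 85.8 : 24.1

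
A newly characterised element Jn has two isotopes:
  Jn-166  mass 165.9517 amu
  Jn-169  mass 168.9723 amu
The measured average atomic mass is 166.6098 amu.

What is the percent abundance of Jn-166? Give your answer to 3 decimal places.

With x = fraction of Jn-166 (so Jn-169 is 1 − x):
165.9517·x + 168.9723·(1 − x) = 166.6098
(165.9517 − 168.9723)·x = 166.6098 − 168.9723
x = -2.3625 / -3.0206 = 0.78213 → 78.213% Jn-166, 21.787% Jn-169.

78.213%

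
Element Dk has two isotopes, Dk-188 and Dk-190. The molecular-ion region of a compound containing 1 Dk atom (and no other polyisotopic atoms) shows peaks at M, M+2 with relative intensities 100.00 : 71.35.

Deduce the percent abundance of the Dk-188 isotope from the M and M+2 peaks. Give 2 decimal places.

If p is the fraction of Dk that is Dk-188, then I(M+2)/I(M) = [C(1,1)·p^0·(1−p)] / p^1 = 1·(1−p)/p = 71.35/100.00 = 0.7135
(1−p)/p = 0.7135/1 = 0.7135  ⇒  p = 1/(1 + 0.7135) = 0.5836
Dk-188: 58.36%, Dk-190: 41.64%.

58.36%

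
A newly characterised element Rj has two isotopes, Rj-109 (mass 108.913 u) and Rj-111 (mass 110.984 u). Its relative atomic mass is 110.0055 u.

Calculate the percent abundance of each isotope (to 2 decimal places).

With x = fraction of Rj-109 (so Rj-111 is 1 − x):
108.913·x + 110.984·(1 − x) = 110.0055
(108.913 − 110.984)·x = 110.0055 − 110.984
x = -0.9785 / -2.071 = 0.47248 → 47.25% Rj-109, 52.75% Rj-111.

Rj-109: 47.25%, Rj-111: 52.75%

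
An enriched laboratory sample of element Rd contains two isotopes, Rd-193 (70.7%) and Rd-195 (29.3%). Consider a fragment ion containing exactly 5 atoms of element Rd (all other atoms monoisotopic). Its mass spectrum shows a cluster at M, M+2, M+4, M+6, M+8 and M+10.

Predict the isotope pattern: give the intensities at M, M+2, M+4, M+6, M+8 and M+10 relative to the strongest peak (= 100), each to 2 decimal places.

48.26 : 100.00 : 82.89 : 34.35 : 7.12 : 0.59

Expanding (0.707 + 0.293)^5:
P(M) = 0.707^5 = 0.176643
P(M+2) = 5 × 0.707^4 × 0.293^1 = 0.366029
P(M+4) = 10 × 0.707^3 × 0.293^2 = 0.303385
P(M+6) = 10 × 0.707^2 × 0.293^3 = 0.125731
P(M+8) = 5 × 0.707^1 × 0.293^4 = 0.026053
P(M+10) = 0.293^5 = 0.002159
The M+2 peak is largest (0.366029); scaling to 100 gives 48.26 : 100.00 : 82.89 : 34.35 : 7.12 : 0.59.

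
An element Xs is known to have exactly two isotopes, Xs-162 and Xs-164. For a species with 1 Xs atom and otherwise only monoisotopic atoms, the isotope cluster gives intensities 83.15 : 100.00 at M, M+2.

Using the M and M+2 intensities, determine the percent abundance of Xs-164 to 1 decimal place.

54.6%

If p is the fraction of Xs that is Xs-162, then I(M+2)/I(M) = [C(1,1)·p^0·(1−p)] / p^1 = 1·(1−p)/p = 100.00/83.15 = 1.2026
(1−p)/p = 1.2026/1 = 1.2026  ⇒  p = 1/(1 + 1.2026) = 0.4540
Xs-162: 45.4%, Xs-164: 54.6%.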